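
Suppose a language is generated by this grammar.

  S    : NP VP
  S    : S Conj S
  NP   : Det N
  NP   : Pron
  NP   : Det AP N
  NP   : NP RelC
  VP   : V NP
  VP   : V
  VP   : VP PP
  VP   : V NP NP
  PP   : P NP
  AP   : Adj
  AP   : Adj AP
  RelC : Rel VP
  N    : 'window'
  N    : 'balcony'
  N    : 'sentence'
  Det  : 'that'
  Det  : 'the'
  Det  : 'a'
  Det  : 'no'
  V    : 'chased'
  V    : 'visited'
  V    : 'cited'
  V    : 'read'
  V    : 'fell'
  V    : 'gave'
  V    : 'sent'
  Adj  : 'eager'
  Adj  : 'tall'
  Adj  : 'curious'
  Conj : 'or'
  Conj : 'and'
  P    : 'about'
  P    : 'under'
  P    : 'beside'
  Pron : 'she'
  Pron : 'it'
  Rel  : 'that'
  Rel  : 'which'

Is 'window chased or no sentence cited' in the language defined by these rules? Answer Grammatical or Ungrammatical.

Ungrammatical

For S → NP VP, no prefix of the string parses as an NP. The alternative S rule S → S Conj S likewise has no satisfying split.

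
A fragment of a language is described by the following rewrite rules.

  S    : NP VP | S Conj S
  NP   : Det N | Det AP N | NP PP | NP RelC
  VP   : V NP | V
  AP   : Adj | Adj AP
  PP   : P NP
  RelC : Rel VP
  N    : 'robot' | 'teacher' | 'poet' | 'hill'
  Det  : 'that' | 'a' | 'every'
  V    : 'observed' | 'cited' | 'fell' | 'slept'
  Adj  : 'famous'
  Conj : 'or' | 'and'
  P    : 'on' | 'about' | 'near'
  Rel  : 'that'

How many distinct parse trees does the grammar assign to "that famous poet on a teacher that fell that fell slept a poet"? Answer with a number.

3

Two of the 3 distinct bracketings:
[S [NP [NP [Det that] [AP [Adj famous]] [N poet]] [PP [P on] [NP [NP [NP [Det a] [N teacher]] [RelC [Rel that] [VP [V fell]]]] [RelC [Rel that] [VP [V fell]]]]]] [VP [V slept] [NP [Det a] [N poet]]]]
[S [NP [NP [NP [Det that] [AP [Adj famous]] [N poet]] [PP [P on] [NP [NP [Det a] [N teacher]] [RelC [Rel that] [VP [V fell]]]]]] [RelC [Rel that] [VP [V fell]]]] [VP [V slept] [NP [Det a] [N poet]]]]
The trees differ in how a recursive rule is bracketed over the same span.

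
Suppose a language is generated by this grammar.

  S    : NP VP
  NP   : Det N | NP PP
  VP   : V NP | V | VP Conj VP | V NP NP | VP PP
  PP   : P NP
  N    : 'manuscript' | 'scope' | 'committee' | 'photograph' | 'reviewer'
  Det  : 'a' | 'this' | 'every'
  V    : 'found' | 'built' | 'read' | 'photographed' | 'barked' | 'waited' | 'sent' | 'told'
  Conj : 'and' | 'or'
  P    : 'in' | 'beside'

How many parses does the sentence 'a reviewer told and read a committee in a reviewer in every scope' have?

9

Two of the 9 distinct bracketings:
[S [NP [Det a] [N reviewer]] [VP [VP [V told]] [Conj and] [VP [V read] [NP [NP [Det a] [N committee]] [PP [P in] [NP [NP [Det a] [N reviewer]] [PP [P in] [NP [Det every] [N scope]]]]]]]]]
[S [NP [Det a] [N reviewer]] [VP [VP [V told]] [Conj and] [VP [V read] [NP [NP [NP [Det a] [N committee]] [PP [P in] [NP [Det a] [N reviewer]]]] [PP [P in] [NP [Det every] [N scope]]]]]]]
The trees differ in how a recursive rule is bracketed over the same span.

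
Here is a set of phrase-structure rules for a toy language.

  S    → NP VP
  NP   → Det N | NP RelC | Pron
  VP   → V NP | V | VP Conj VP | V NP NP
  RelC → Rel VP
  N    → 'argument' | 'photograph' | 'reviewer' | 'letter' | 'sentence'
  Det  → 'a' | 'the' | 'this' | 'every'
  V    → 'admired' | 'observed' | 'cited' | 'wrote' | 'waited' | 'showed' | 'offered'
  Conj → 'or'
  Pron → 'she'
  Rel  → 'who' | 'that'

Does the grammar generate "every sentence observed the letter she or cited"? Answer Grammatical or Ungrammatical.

[S [NP [Det every] [N sentence]] [VP [VP [V observed] [NP [Det the] [N letter]] [NP [Pron she]]] [Conj or] [VP [V cited]]]]
Every word is introduced by a lexical rule and the phrasal rules combine the resulting categories into a single S.

Grammatical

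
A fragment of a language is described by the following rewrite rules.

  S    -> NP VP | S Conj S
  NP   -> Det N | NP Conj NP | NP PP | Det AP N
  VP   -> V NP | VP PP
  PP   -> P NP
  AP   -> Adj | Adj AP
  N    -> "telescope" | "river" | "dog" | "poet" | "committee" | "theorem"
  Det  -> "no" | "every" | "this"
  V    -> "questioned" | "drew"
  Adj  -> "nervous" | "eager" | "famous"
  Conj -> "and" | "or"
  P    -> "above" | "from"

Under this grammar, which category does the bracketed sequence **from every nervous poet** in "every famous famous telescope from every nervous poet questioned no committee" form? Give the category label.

PP

[S [NP [NP [Det every] [AP [Adj famous] [AP [Adj famous]]] [N telescope]] [PP [P from] [NP [Det every] [AP [Adj nervous]] [N poet]]]] [VP [V questioned] [NP [Det no] [N committee]]]]
The span 'from every nervous poet' is the PP node built by PP → P NP.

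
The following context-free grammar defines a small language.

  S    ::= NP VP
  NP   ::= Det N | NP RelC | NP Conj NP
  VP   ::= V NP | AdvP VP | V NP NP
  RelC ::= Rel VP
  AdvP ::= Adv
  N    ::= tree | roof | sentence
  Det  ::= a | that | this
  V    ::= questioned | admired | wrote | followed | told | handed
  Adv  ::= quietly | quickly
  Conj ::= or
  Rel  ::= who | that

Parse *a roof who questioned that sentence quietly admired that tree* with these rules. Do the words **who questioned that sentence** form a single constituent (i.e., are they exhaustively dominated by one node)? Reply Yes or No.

Yes

[S [NP [NP [Det a] [N roof]] [RelC [Rel who] [VP [V questioned] [NP [Det that] [N sentence]]]]] [VP [AdvP [Adv quietly]] [VP [V admired] [NP [Det that] [N tree]]]]]
The words 'who questioned that sentence' are exhaustively dominated by a single RelC node (built by RelC → Rel VP), so they form a constituent.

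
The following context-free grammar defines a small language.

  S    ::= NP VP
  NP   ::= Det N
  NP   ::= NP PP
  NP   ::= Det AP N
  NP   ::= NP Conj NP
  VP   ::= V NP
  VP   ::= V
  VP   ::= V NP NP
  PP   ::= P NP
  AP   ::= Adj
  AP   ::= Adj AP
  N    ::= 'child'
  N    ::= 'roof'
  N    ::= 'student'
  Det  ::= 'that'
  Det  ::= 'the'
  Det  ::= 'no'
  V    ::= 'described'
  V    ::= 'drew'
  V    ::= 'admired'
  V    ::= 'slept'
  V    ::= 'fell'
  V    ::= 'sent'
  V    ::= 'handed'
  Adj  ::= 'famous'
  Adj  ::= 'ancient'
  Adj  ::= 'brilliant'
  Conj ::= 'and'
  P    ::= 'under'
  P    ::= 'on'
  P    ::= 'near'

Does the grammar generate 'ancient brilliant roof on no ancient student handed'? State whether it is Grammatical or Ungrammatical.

For S → NP VP, no prefix of the string parses as an NP.

Ungrammatical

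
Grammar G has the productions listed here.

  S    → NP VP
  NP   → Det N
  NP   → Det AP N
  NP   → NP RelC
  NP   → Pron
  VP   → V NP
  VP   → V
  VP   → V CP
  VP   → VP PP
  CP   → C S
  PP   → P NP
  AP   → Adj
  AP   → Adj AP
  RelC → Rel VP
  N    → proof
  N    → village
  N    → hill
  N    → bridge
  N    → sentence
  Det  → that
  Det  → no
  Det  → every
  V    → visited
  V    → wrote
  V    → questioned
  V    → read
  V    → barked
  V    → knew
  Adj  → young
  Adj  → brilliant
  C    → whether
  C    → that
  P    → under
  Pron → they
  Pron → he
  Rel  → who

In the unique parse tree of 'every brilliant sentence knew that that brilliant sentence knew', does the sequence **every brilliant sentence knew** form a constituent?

No

[S [NP [Det every] [AP [Adj brilliant]] [N sentence]] [VP [V knew] [CP [C that] [S [NP [Det that] [AP [Adj brilliant]] [N sentence]] [VP [V knew]]]]]]
The smallest constituent containing 'every brilliant sentence knew' is the S spanning 'every brilliant sentence knew that that brilliant sentence knew'; no single node in the tree dominates exactly the given words.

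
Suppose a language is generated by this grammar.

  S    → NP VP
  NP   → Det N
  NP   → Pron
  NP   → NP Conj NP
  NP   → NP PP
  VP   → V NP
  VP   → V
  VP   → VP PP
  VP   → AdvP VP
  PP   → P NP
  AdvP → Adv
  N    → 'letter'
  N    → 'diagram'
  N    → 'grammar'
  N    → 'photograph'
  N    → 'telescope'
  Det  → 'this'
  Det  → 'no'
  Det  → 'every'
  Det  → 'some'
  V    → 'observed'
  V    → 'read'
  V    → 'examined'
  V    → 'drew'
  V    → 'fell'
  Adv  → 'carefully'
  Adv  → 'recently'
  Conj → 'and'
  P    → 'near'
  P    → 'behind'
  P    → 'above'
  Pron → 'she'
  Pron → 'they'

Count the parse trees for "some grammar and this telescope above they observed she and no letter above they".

Two of the 6 distinct bracketings:
[S [NP [NP [Det some] [N grammar]] [Conj and] [NP [NP [Det this] [N telescope]] [PP [P above] [NP [Pron they]]]]] [VP [V observed] [NP [NP [Pron she]] [Conj and] [NP [NP [Det no] [N letter]] [PP [P above] [NP [Pron they]]]]]]]
[S [NP [NP [Det some] [N grammar]] [Conj and] [NP [NP [Det this] [N telescope]] [PP [P above] [NP [Pron they]]]]] [VP [V observed] [NP [NP [NP [Pron she]] [Conj and] [NP [Det no] [N letter]]] [PP [P above] [NP [Pron they]]]]]]
The trees differ in how a recursive rule is bracketed over the same span.

6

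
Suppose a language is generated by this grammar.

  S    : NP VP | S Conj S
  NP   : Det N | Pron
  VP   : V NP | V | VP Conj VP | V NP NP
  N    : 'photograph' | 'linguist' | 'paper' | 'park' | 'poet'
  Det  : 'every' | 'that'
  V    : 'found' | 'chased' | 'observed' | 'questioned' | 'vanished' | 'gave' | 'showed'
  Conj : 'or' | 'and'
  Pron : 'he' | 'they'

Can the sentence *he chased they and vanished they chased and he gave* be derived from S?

For S → NP VP, the only prefix that parses as NP is 'he', but the remainder 'chased they and vanished they chased and he gave' is not a VP under these rules. The alternative S rule S → S Conj S likewise has no satisfying split.

Ungrammatical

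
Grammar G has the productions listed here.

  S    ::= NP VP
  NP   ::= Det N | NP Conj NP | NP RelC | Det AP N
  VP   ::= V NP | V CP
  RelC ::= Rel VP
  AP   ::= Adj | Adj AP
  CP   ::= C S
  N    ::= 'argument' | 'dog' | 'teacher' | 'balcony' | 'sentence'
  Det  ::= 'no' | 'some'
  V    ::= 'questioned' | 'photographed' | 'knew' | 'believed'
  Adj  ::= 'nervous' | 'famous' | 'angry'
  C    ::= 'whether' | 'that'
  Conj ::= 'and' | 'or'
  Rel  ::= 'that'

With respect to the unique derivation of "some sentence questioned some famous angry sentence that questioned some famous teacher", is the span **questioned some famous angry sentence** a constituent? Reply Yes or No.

[S [NP [Det some] [N sentence]] [VP [V questioned] [NP [NP [Det some] [AP [Adj famous] [AP [Adj angry]]] [N sentence]] [RelC [Rel that] [VP [V questioned] [NP [Det some] [AP [Adj famous]] [N teacher]]]]]]]
The smallest constituent containing 'questioned some famous angry sentence' is the VP spanning 'questioned some famous angry sentence that questioned some famous teacher'; no single node in the tree dominates exactly the given words.

No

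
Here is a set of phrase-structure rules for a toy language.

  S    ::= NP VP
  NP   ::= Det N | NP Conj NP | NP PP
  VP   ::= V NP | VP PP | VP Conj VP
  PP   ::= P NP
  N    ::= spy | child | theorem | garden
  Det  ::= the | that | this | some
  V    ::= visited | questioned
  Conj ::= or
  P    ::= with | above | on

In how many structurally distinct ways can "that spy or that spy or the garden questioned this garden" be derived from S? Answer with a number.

The two bracketings:
[S [NP [NP [Det that] [N spy]] [Conj or] [NP [NP [Det that] [N spy]] [Conj or] [NP [Det the] [N garden]]]] [VP [V questioned] [NP [Det this] [N garden]]]]
[S [NP [NP [NP [Det that] [N spy]] [Conj or] [NP [Det that] [N spy]]] [Conj or] [NP [Det the] [N garden]]] [VP [V questioned] [NP [Det this] [N garden]]]]
The trees differ in how a recursive rule is bracketed over the same span.

2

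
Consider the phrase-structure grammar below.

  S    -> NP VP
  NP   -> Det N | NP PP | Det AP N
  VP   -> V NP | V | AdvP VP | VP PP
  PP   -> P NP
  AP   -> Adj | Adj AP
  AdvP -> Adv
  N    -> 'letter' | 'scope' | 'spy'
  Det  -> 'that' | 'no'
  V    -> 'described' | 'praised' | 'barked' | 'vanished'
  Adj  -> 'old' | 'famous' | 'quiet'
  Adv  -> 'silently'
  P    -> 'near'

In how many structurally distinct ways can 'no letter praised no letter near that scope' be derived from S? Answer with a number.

2

The two bracketings:
[S [NP [Det no] [N letter]] [VP [V praised] [NP [NP [Det no] [N letter]] [PP [P near] [NP [Det that] [N scope]]]]]]
[S [NP [Det no] [N letter]] [VP [VP [V praised] [NP [Det no] [N letter]]] [PP [P near] [NP [Det that] [N scope]]]]]
The difference turns on whether NP → NP PP is used at the relevant span, versus an alternative expansion of NP.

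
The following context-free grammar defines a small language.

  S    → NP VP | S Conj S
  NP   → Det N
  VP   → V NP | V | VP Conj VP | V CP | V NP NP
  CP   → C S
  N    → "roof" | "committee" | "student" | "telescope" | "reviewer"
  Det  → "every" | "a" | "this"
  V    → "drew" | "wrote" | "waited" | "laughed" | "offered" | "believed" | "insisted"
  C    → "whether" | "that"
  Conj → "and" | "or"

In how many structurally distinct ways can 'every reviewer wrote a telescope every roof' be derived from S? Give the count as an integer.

[S [NP [Det every] [N reviewer]] [VP [V wrote] [NP [Det a] [N telescope]] [NP [Det every] [N roof]]]]
No rule offers an alternative attachment or grouping for any span, so this is the only derivation.

1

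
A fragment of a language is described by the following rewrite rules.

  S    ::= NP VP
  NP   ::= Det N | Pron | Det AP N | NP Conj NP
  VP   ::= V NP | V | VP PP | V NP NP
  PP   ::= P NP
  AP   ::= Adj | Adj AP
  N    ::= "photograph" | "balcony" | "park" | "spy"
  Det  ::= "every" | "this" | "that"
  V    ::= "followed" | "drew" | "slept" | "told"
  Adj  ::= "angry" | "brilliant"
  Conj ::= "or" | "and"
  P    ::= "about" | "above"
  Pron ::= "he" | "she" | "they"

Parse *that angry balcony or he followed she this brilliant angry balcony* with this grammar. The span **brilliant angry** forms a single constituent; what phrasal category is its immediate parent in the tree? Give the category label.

NP

[S [NP [NP [Det that] [AP [Adj angry]] [N balcony]] [Conj or] [NP [Pron he]]] [VP [V followed] [NP [Pron she]] [NP [Det this] [AP [Adj brilliant] [AP [Adj angry]]] [N balcony]]]]
The span 'brilliant angry' is the AP node built by AP → Adj AP.
Its mother is the NP built by NP → Det AP N.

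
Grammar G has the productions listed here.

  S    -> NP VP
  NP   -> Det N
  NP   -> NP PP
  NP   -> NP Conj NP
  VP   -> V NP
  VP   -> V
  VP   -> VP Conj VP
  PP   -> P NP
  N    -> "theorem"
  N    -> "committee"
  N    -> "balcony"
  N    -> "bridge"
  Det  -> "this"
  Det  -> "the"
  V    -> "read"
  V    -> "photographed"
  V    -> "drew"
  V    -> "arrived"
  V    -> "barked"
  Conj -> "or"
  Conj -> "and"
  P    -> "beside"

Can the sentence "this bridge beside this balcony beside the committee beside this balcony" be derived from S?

For S → NP VP, every NP-prefix leaves a non-VP remainder: after 'this bridge' the remainder is not a VP; after 'this bridge beside this balcony' the remainder is not a VP; after 'this bridge beside this balcony beside the committee' the remainder is not a VP.

Ungrammatical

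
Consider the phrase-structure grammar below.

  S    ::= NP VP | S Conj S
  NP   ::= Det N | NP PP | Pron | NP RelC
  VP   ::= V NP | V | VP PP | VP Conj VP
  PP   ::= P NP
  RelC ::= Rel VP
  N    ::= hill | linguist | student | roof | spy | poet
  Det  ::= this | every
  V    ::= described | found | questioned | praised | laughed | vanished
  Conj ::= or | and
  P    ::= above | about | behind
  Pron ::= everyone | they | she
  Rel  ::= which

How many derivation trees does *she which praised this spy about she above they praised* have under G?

9

Two of the 9 distinct bracketings:
[S [NP [NP [NP [Pron she]] [RelC [Rel which] [VP [V praised] [NP [Det this] [N spy]]]]] [PP [P about] [NP [NP [Pron she]] [PP [P above] [NP [Pron they]]]]]] [VP [V praised]]]
[S [NP [NP [NP [NP [Pron she]] [RelC [Rel which] [VP [V praised] [NP [Det this] [N spy]]]]] [PP [P about] [NP [Pron she]]]] [PP [P above] [NP [Pron they]]]] [VP [V praised]]]
The trees differ in how a recursive rule is bracketed over the same span.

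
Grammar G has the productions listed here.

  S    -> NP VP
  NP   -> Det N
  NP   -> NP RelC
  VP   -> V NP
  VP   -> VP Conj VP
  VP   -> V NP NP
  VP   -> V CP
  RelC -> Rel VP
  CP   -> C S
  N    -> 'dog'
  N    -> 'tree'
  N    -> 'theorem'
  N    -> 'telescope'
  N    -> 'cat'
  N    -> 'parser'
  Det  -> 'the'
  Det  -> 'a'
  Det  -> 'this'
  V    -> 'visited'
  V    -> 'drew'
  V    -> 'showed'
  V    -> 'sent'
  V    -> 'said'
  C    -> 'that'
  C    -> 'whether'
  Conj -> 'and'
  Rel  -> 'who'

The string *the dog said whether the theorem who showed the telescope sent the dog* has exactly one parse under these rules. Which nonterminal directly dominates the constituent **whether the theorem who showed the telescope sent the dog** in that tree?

S
  NP
    Det: the
    N: dog
  VP
    V: said
    CP
      C: whether
      S
        NP
          NP
            Det: the
            N: theorem
          RelC
            Rel: who
            VP
              V: showed
              NP
                Det: the
                N: telescope
        VP
          V: sent
          NP
            Det: the
            N: dog
The span 'whether the theorem who showed the telescope sent the dog' is the CP node built by CP → C S.
Its mother is the VP built by VP → V CP.

VP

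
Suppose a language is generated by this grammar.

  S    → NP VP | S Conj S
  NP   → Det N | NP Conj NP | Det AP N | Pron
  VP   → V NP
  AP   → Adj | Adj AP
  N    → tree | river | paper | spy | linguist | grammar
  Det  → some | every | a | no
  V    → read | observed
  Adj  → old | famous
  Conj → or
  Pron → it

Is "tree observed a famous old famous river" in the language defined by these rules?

For S → NP VP, no prefix of the string parses as an NP. The alternative S rule S → S Conj S likewise has no satisfying split.

Ungrammatical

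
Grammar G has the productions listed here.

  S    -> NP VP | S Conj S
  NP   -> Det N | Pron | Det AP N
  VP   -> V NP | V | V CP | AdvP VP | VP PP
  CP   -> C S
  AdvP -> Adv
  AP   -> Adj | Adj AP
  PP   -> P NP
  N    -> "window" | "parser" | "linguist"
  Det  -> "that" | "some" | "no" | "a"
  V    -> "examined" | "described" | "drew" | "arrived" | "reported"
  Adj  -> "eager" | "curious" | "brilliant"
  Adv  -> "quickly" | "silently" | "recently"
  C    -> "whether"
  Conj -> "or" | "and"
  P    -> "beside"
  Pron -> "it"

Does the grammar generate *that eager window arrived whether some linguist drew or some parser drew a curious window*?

S
  NP
    Det: that
    AP
      Adj: eager
    N: window
  VP
    V: arrived
    CP
      C: whether
      S
        S
          NP
            Det: some
            N: linguist
          VP
            V: drew
        Conj: or
        S
          NP
            Det: some
            N: parser
          VP
            V: drew
            NP
              Det: a
              AP
                Adj: curious
              N: window
Every word is introduced by a lexical rule and the phrasal rules combine the resulting categories into a single S.

Grammatical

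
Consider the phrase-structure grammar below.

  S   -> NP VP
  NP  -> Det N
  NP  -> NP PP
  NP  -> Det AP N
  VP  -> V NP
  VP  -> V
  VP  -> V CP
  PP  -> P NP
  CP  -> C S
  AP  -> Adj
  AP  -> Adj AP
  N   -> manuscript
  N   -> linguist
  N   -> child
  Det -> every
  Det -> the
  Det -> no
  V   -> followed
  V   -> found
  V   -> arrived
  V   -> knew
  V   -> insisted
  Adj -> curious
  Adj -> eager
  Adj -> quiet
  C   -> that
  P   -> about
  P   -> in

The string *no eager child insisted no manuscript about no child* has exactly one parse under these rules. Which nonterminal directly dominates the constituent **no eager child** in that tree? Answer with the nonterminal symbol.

S
  NP
    Det: no
    AP
      Adj: eager
    N: child
  VP
    V: insisted
    NP
      NP
        Det: no
        N: manuscript
      PP
        P: about
        NP
          Det: no
          N: child
The span 'no eager child' is the NP node built by NP → Det AP N.
Its mother is the S built by S → NP VP.

S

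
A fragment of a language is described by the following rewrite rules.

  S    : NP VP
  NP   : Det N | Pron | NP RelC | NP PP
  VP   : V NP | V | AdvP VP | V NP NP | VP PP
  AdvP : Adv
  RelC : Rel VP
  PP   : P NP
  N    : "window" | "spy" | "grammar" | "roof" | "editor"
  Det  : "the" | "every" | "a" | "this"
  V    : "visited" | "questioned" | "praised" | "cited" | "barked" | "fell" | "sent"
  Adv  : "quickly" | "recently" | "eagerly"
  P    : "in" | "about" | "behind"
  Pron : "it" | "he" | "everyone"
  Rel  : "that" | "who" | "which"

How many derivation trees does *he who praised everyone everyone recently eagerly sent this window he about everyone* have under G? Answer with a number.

Two of the 4 distinct bracketings:
[S [NP [NP [Pron he]] [RelC [Rel who] [VP [V praised] [NP [Pron everyone]] [NP [Pron everyone]]]]] [VP [AdvP [Adv recently]] [VP [AdvP [Adv eagerly]] [VP [V sent] [NP [Det this] [N window]] [NP [NP [Pron he]] [PP [P about] [NP [Pron everyone]]]]]]]]
[S [NP [NP [Pron he]] [RelC [Rel who] [VP [V praised] [NP [Pron everyone]] [NP [Pron everyone]]]]] [VP [AdvP [Adv recently]] [VP [AdvP [Adv eagerly]] [VP [VP [V sent] [NP [Det this] [N window]] [NP [Pron he]]] [PP [P about] [NP [Pron everyone]]]]]]]
The difference turns on whether NP → NP PP is used at the relevant span, versus an alternative expansion of NP.

4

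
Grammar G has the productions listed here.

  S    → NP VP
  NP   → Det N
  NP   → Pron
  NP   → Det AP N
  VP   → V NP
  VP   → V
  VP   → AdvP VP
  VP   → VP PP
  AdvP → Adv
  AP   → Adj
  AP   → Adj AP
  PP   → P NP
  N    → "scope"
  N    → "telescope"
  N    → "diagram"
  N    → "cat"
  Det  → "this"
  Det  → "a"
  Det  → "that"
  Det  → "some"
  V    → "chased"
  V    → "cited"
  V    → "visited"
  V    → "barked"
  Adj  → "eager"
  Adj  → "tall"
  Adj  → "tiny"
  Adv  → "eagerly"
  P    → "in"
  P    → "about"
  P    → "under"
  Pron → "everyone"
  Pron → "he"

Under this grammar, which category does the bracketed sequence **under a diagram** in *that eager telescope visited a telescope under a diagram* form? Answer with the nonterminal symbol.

[S [NP [Det that] [AP [Adj eager]] [N telescope]] [VP [VP [V visited] [NP [Det a] [N telescope]]] [PP [P under] [NP [Det a] [N diagram]]]]]
The span 'under a diagram' is the PP node built by PP → P NP.

PP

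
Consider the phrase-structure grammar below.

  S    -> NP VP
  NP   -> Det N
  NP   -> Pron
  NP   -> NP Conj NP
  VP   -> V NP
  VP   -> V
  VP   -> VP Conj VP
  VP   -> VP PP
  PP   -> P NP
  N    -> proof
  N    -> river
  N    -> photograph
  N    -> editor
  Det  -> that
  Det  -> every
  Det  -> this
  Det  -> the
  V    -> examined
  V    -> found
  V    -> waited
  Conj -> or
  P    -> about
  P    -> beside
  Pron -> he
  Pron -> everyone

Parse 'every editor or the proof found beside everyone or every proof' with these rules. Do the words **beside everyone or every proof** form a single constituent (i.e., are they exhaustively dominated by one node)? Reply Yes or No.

Yes

[S [NP [NP [Det every] [N editor]] [Conj or] [NP [Det the] [N proof]]] [VP [VP [V found]] [PP [P beside] [NP [NP [Pron everyone]] [Conj or] [NP [Det every] [N proof]]]]]]
The words 'beside everyone or every proof' are exhaustively dominated by a single PP node (built by PP → P NP), so they form a constituent.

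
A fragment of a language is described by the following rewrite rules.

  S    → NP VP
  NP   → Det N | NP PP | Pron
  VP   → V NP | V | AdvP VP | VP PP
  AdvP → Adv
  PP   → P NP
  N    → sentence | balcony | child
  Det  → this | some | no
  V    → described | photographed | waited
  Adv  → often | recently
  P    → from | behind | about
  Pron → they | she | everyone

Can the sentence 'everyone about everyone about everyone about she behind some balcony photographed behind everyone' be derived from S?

[S [NP [NP [Pron everyone]] [PP [P about] [NP [NP [Pron everyone]] [PP [P about] [NP [NP [Pron everyone]] [PP [P about] [NP [NP [Pron she]] [PP [P behind] [NP [Det some] [N balcony]]]]]]]]]] [VP [VP [V photographed]] [PP [P behind] [NP [Pron everyone]]]]]
The bracketing above is licensed at every node by one of the given productions, with S at the root.

Grammatical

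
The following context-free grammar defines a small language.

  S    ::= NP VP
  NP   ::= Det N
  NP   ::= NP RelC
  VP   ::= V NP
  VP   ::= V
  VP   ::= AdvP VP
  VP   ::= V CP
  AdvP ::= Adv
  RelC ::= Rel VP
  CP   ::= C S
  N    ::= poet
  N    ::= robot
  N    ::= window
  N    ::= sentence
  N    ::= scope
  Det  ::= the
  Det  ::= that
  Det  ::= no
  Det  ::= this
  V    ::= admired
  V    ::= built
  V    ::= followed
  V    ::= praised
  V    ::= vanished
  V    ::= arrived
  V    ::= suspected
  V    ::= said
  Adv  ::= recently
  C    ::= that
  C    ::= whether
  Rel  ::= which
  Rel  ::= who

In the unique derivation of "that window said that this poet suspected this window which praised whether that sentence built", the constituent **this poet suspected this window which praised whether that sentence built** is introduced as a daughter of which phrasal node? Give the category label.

CP

S
  NP
    Det: that
    N: window
  VP
    V: said
    CP
      C: that
      S
        NP
          Det: this
          N: poet
        VP
          V: suspected
          NP
            NP
              Det: this
              N: window
            RelC
              Rel: which
              VP
                V: praised
                CP
                  C: whether
                  S
                    NP
                      Det: that
                      N: sentence
                    VP
                      V: built
The span 'this poet suspected this window which praised whether that sentence built' is the S node built by S → NP VP.
Its mother is the CP built by CP → C S.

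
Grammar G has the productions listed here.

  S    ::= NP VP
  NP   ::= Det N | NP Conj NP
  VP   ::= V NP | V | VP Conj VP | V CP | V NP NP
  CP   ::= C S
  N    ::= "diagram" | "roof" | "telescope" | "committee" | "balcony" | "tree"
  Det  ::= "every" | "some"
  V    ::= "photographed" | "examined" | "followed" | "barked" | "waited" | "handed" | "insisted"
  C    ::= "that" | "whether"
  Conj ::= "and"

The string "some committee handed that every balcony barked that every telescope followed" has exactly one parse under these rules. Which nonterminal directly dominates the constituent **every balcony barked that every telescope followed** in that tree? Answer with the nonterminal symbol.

CP

S
  NP
    Det: some
    N: committee
  VP
    V: handed
    CP
      C: that
      S
        NP
          Det: every
          N: balcony
        VP
          V: barked
          CP
            C: that
            S
              NP
                Det: every
                N: telescope
              VP
                V: followed
The span 'every balcony barked that every telescope followed' is the S node built by S → NP VP.
Its mother is the CP built by CP → C S.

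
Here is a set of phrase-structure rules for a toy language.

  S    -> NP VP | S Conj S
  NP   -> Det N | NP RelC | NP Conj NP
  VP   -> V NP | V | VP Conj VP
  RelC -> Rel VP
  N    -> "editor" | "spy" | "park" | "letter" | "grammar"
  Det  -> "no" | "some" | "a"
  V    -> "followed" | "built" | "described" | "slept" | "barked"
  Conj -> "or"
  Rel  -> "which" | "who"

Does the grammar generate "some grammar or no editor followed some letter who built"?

Grammatical

S
  NP
    NP
      Det: some
      N: grammar
    Conj: or
    NP
      Det: no
      N: editor
  VP
    V: followed
    NP
      NP
        Det: some
        N: letter
      RelC
        Rel: who
        VP
          V: built
The bracketing above is licensed at every node by one of the given productions, with S at the root.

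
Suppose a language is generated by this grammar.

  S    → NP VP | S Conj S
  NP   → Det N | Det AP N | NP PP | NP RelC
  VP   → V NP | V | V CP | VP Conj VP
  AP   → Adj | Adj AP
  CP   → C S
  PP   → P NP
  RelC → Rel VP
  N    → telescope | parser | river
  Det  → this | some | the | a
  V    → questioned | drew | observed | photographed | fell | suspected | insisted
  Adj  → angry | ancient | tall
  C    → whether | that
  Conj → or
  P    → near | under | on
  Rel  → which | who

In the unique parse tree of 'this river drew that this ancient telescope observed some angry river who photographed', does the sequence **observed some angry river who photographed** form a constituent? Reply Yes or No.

[S [NP [Det this] [N river]] [VP [V drew] [CP [C that] [S [NP [Det this] [AP [Adj ancient]] [N telescope]] [VP [V observed] [NP [NP [Det some] [AP [Adj angry]] [N river]] [RelC [Rel who] [VP [V photographed]]]]]]]]]
The words 'observed some angry river who photographed' are exhaustively dominated by a single VP node (built by VP → V NP), so they form a constituent.

Yes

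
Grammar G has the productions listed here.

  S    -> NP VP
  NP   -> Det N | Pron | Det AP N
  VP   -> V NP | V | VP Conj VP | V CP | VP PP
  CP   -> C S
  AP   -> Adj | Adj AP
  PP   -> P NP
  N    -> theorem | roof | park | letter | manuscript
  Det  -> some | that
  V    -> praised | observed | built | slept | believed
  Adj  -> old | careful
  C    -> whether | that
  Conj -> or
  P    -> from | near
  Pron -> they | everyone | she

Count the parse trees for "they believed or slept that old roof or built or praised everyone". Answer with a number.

Two of the 5 distinct bracketings:
[S [NP [Pron they]] [VP [VP [V believed]] [Conj or] [VP [VP [V slept] [NP [Det that] [AP [Adj old]] [N roof]]] [Conj or] [VP [VP [V built]] [Conj or] [VP [V praised] [NP [Pron everyone]]]]]]]
[S [NP [Pron they]] [VP [VP [V believed]] [Conj or] [VP [VP [VP [V slept] [NP [Det that] [AP [Adj old]] [N roof]]] [Conj or] [VP [V built]]] [Conj or] [VP [V praised] [NP [Pron everyone]]]]]]
The trees differ in how a recursive rule is bracketed over the same span.

5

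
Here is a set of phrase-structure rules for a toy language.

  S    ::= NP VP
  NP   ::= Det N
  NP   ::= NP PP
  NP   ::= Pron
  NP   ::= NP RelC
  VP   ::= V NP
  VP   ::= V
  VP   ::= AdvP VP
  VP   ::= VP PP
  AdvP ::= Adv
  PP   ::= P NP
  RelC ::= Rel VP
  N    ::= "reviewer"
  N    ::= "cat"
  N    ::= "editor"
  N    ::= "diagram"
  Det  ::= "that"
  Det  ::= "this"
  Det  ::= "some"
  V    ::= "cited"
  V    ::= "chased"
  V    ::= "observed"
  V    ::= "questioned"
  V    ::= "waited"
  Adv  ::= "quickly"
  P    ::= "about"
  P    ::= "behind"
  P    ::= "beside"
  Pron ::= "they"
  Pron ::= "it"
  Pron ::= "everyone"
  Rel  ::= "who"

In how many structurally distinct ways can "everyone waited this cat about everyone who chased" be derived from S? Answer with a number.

3

Two of the 3 distinct bracketings:
[S [NP [Pron everyone]] [VP [V waited] [NP [NP [Det this] [N cat]] [PP [P about] [NP [NP [Pron everyone]] [RelC [Rel who] [VP [V chased]]]]]]]]
[S [NP [Pron everyone]] [VP [V waited] [NP [NP [NP [Det this] [N cat]] [PP [P about] [NP [Pron everyone]]]] [RelC [Rel who] [VP [V chased]]]]]]
The trees differ in how a recursive rule is bracketed over the same span.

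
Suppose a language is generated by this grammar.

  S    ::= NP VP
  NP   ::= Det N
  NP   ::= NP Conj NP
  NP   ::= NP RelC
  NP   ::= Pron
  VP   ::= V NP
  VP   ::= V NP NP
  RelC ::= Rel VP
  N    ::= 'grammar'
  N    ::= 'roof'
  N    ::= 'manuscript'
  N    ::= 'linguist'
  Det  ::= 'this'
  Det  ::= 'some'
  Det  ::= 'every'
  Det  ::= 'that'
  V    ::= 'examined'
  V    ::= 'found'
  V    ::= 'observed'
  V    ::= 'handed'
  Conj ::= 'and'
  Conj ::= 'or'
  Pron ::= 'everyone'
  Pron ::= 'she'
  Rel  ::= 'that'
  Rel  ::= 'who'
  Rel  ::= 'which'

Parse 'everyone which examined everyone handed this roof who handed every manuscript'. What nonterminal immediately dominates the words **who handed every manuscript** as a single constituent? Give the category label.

RelC

S
  NP
    NP
      Pron: everyone
    RelC
      Rel: which
      VP
        V: examined
        NP
          Pron: everyone
  VP
    V: handed
    NP
      NP
        Det: this
        N: roof
      RelC
        Rel: who
        VP
          V: handed
          NP
            Det: every
            N: manuscript
The span 'who handed every manuscript' is the RelC node built by RelC → Rel VP.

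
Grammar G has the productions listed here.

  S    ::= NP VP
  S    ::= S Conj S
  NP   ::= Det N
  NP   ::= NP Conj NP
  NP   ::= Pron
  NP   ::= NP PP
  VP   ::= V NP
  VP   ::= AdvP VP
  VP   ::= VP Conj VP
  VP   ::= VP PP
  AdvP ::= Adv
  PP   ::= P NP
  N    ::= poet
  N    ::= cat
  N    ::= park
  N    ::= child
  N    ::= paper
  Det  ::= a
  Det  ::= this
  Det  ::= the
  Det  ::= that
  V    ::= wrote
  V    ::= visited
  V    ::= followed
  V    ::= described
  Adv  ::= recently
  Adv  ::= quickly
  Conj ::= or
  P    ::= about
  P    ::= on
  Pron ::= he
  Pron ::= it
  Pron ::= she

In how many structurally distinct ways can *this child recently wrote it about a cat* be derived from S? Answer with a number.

Two of the 3 distinct bracketings:
[S [NP [Det this] [N child]] [VP [AdvP [Adv recently]] [VP [V wrote] [NP [NP [Pron it]] [PP [P about] [NP [Det a] [N cat]]]]]]]
[S [NP [Det this] [N child]] [VP [AdvP [Adv recently]] [VP [VP [V wrote] [NP [Pron it]]] [PP [P about] [NP [Det a] [N cat]]]]]]
The difference turns on whether NP → NP PP is used at the relevant span, versus an alternative expansion of NP.

3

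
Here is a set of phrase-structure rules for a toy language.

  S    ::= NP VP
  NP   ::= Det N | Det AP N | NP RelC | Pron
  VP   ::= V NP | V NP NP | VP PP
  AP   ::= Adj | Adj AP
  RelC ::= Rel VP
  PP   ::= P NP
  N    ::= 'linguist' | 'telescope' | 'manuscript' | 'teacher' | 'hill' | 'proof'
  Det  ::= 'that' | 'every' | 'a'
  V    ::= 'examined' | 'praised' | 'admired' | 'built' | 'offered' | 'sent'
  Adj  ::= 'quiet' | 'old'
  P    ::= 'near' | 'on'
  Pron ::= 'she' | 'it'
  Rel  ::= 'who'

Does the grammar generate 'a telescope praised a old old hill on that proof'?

Grammatical

[S [NP [Det a] [N telescope]] [VP [VP [V praised] [NP [Det a] [AP [Adj old] [AP [Adj old]]] [N hill]]] [PP [P on] [NP [Det that] [N proof]]]]]
Each bracket corresponds to one application of a listed rule, so the string is derivable from S.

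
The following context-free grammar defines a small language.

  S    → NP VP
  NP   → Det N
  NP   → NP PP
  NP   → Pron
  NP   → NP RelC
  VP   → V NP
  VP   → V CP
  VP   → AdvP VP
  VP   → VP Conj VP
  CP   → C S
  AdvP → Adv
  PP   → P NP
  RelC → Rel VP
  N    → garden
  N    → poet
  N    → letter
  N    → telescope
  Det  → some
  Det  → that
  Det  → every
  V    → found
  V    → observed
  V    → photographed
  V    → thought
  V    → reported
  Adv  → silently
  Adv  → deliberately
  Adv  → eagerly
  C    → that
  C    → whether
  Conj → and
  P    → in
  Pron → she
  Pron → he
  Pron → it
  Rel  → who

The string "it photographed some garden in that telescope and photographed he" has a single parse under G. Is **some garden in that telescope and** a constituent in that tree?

No

[S [NP [Pron it]] [VP [VP [V photographed] [NP [NP [Det some] [N garden]] [PP [P in] [NP [Det that] [N telescope]]]]] [Conj and] [VP [V photographed] [NP [Pron he]]]]]
The smallest constituent containing 'some garden in that telescope and' is the VP spanning 'photographed some garden in that telescope and photographed he'; no single node in the tree dominates exactly the given words.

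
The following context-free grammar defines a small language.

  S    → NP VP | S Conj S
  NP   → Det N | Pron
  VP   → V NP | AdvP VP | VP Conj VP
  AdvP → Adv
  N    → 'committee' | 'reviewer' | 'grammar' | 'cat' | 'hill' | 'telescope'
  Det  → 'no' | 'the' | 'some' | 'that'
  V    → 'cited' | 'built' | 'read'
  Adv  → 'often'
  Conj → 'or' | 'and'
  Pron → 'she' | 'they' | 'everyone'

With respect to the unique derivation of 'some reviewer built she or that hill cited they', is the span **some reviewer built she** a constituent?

Yes

[S [S [NP [Det some] [N reviewer]] [VP [V built] [NP [Pron she]]]] [Conj or] [S [NP [Det that] [N hill]] [VP [V cited] [NP [Pron they]]]]]
The words 'some reviewer built she' are exhaustively dominated by a single S node (built by S → NP VP), so they form a constituent.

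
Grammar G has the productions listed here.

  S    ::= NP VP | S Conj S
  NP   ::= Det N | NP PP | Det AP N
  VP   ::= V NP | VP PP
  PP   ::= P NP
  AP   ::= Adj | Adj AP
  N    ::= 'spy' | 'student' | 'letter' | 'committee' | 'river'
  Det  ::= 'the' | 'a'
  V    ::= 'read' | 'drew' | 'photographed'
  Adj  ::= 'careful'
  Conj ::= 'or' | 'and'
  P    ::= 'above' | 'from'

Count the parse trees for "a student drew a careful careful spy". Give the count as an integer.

1

[S [NP [Det a] [N student]] [VP [V drew] [NP [Det a] [AP [Adj careful] [AP [Adj careful]]] [N spy]]]]
No rule offers an alternative attachment or grouping for any span, so this is the only derivation.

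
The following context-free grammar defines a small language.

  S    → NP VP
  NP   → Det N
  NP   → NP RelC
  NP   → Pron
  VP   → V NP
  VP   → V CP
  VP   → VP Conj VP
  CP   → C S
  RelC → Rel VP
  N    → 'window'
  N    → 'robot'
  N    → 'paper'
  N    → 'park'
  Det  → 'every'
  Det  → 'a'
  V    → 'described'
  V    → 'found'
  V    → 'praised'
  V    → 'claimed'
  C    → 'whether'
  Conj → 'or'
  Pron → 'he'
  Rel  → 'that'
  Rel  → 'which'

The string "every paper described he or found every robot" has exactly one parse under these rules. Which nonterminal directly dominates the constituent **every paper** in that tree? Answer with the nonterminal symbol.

S

[S [NP [Det every] [N paper]] [VP [VP [V described] [NP [Pron he]]] [Conj or] [VP [V found] [NP [Det every] [N robot]]]]]
The span 'every paper' is the NP node built by NP → Det N.
Its mother is the S built by S → NP VP.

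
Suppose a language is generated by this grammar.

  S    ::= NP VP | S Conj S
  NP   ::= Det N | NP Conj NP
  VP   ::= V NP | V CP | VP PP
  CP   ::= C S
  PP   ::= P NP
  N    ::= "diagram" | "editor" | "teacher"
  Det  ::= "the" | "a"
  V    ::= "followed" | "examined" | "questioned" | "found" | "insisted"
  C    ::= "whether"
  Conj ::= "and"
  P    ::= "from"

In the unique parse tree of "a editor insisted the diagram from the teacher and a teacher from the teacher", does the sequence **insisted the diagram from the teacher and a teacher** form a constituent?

[S [NP [Det a] [N editor]] [VP [VP [VP [V insisted] [NP [Det the] [N diagram]]] [PP [P from] [NP [NP [Det the] [N teacher]] [Conj and] [NP [Det a] [N teacher]]]]] [PP [P from] [NP [Det the] [N teacher]]]]]
The words 'insisted the diagram from the teacher and a teacher' are exhaustively dominated by a single VP node (built by VP → VP PP), so they form a constituent.

Yes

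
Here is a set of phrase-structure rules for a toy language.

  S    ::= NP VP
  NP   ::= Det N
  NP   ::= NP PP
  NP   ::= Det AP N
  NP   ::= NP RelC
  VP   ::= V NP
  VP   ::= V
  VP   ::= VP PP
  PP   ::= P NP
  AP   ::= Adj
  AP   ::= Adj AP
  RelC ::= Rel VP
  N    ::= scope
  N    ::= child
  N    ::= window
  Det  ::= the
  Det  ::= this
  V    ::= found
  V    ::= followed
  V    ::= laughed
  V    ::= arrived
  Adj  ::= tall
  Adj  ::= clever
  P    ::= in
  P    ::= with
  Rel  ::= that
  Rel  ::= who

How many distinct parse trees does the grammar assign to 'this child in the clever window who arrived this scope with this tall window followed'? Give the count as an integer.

7

Two of the 7 distinct bracketings:
[S [NP [NP [Det this] [N child]] [PP [P in] [NP [NP [NP [Det the] [AP [Adj clever]] [N window]] [RelC [Rel who] [VP [V arrived] [NP [Det this] [N scope]]]]] [PP [P with] [NP [Det this] [AP [Adj tall]] [N window]]]]]] [VP [V followed]]]
[S [NP [NP [Det this] [N child]] [PP [P in] [NP [NP [Det the] [AP [Adj clever]] [N window]] [RelC [Rel who] [VP [V arrived] [NP [NP [Det this] [N scope]] [PP [P with] [NP [Det this] [AP [Adj tall]] [N window]]]]]]]]] [VP [V followed]]]
The trees differ in how a recursive rule is bracketed over the same span.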